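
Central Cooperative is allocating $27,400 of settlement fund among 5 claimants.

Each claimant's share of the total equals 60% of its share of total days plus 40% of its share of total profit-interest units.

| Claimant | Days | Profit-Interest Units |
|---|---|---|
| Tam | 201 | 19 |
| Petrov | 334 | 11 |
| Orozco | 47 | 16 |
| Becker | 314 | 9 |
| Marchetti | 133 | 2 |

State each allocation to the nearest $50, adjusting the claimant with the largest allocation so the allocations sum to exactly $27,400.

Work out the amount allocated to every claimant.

Tam: $6,850; Petrov: $7,450; Orozco: $3,850; Becker: $6,750; Marchetti: $2,500

Totals — days 1,029, profit-interest units 57.
Combined weights (60% days + 40% profit-interest units): Tam 0.2505; Petrov 0.2719; Orozco 0.1397; Becker 0.2462; Marchetti 0.0916.
Pro-rata amounts: Tam 6,864.65; Petrov 7,451.30; Orozco 3,827.40; Becker 6,747.20; Marchetti 2,509.46.
At nearest $50: Tam $6,850; Petrov $7,450; Orozco $3,850; Becker $6,750; Marchetti $2,500. Sum = $27,400.
Sum already equals the total — no adjustment.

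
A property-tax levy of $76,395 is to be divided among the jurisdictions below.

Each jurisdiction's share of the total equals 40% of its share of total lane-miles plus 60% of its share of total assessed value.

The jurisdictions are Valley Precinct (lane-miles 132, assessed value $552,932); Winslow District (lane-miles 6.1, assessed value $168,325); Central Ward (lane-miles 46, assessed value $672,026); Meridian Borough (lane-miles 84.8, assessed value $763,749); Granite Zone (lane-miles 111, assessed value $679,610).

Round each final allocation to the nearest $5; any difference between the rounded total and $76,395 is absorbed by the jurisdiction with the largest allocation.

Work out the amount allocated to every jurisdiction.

Totals — lane-miles 379.9, assessed value 2,836,642.
Blended shares (40% lane-miles + 60% assessed value): Valley Precinct 0.2559; Winslow District 0.0420; Central Ward 0.1906; Meridian Borough 0.2508; Granite Zone 0.2606.
Pro-rata amounts: Valley Precinct 19,552.45; Winslow District 3,210.61; Central Ward 14,559.30; Meridian Borough 19,162.39; Granite Zone 19,910.25.
After rounding ($5): Valley Precinct $19,550; Winslow District $3,210; Central Ward $14,560; Meridian Borough $19,160; Granite Zone $19,910. Sum = $76,390.
Difference $76,395 − $76,390 = +$5 applied to largest allocation (Granite Zone): Granite Zone becomes $19,915.

Valley Precinct: $19,550 | Winslow District: $3,210 | Central Ward: $14,560 | Meridian Borough: $19,160 | Granite Zone: $19,915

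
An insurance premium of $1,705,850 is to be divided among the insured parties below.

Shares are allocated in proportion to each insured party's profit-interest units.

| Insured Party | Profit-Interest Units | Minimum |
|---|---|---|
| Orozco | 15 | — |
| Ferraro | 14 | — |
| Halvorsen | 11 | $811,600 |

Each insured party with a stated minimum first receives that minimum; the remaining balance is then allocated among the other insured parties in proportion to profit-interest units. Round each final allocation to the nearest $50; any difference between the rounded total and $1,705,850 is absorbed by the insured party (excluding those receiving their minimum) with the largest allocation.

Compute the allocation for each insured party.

Minimums first: Halvorsen $811,600. Residual $894,250.
Residual split over remaining profit-interest units 29: Orozco 462,543.10 → $462,550; Ferraro 431,706.90 → $431,700.

Orozco: $462,550 | Ferraro: $431,700 | Halvorsen: $811,600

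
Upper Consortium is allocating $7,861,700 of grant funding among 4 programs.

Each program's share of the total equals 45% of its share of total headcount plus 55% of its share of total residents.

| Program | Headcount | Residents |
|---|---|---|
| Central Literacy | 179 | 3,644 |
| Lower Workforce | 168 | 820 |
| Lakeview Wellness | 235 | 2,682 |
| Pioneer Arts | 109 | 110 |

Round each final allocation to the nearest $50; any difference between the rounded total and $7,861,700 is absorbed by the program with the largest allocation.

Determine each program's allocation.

Central Literacy: $3,087,950 | Lower Workforce: $1,348,750 | Lakeview Wellness: $2,801,400 | Pioneer Arts: $623,600

Headcount total 691; residents total 7,256.
Composite weights (45% headcount + 55% residents): Central Literacy 0.3928; Lower Workforce 0.1716; Lakeview Wellness 0.3563; Pioneer Arts 0.0793.
Proportional shares: Central Literacy 3,087,941.93; Lower Workforce 1,348,769.88; Lakeview Wellness 2,801,382.36; Pioneer Arts 623,605.83.
Rounded to nearest $50: Central Literacy $3,087,950; Lower Workforce $1,348,750; Lakeview Wellness $2,801,400; Pioneer Arts $623,600. Sum = $7,861,700.
Sum already equals the total — no adjustment.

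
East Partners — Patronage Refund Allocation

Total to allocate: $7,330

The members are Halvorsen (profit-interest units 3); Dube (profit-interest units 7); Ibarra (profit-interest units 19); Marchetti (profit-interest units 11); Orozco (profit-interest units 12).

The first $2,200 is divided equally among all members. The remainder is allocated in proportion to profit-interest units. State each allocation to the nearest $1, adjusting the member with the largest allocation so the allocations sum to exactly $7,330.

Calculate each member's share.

Halvorsen: $736 | Dube: $1,131 | Ibarra: $2,314 | Marchetti: $1,525 | Orozco: $1,624

$2,200 shared equally gives $440 per member.
Remainder $5,130 by profit-interest units (total 52): Halvorsen 295.96 → $296; Dube 690.58 → $691; Ibarra 1,874.42 → $1,874; Marchetti 1,085.19 → $1,085; Orozco 1,183.85 → $1,184.
Totals: Halvorsen $440 + $296 = $736; Dube $440 + $691 = $1,131; Ibarra $440 + $1,874 = $2,314; Marchetti $440 + $1,085 = $1,525; Orozco $440 + $1,184 = $1,624.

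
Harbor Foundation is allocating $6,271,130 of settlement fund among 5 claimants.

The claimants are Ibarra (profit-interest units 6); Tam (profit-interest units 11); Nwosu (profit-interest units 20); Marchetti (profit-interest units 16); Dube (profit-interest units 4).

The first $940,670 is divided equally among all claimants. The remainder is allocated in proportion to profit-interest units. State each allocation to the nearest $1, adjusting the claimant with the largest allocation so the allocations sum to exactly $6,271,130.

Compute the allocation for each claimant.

Ibarra: $749,235 · Tam: $1,216,819 · Nwosu: $2,058,472 · Marchetti: $1,684,403 · Dube: $562,201

$940,670 shared equally gives $188,134 per claimant.
Remainder $5,330,460 by profit-interest units (total 57): Ibarra 561,101.05 → $561,101; Tam 1,028,685.26 → $1,028,685; Nwosu 1,870,336.84 → $1,870,337; Marchetti 1,496,269.47 → $1,496,269; Dube 374,067.37 → $374,067.
Rounding difference +$1 on remainder applied to Nwosu.
Totals: Ibarra $188,134 + $561,101 = $749,235; Tam $188,134 + $1,028,685 = $1,216,819; Nwosu $188,134 + $1,870,338 = $2,058,472; Marchetti $188,134 + $1,496,269 = $1,684,403; Dube $188,134 + $374,067 = $562,201.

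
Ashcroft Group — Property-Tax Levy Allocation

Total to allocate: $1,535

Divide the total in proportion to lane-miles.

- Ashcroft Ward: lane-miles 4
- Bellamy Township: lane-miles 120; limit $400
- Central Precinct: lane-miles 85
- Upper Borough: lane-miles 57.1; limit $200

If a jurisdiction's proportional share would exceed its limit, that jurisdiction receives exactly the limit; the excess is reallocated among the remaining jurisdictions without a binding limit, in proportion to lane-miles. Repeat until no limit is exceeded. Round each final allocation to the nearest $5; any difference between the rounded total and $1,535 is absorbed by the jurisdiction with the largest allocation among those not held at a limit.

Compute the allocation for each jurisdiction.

Sum of lane-miles: 266.1.
Unconstrained shares: Ashcroft Ward 23.07; Bellamy Township 692.22; Central Precinct 490.32; Upper Borough 329.38.
Capped: Bellamy Township ($400), Upper Borough ($200); remaining pool $935 reallocated over remaining lane-miles 89.
Shares after redistribution: Ashcroft Ward 42.02 → $40; Central Precinct 892.98 → $895.

Ashcroft Ward: $40 · Bellamy Township: $400 · Central Precinct: $895 · Upper Borough: $200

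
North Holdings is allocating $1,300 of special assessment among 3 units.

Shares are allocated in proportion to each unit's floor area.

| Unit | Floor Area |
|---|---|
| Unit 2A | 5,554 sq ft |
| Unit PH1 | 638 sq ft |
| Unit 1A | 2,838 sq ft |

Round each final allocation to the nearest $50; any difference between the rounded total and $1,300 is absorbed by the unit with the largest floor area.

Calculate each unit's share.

Unit 2A: $800; Unit PH1: $100; Unit 1A: $400

Sum of floor area: 5,554 + 638 + 2,838 = 9,030.
Pro-rata amounts: Unit 2A 799.58; Unit PH1 91.85; Unit 1A 408.57.
At nearest $50: Unit 2A $800; Unit PH1 $100; Unit 1A $400. Sum = $1,300.
Sum already equals the total — no adjustment.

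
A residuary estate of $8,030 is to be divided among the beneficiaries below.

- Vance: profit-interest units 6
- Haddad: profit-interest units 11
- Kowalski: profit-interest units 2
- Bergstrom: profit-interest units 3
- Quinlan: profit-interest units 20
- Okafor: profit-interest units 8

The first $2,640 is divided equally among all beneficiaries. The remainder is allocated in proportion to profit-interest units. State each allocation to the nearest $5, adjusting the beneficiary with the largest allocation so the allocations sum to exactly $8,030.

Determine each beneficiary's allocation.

First tranche $2,640 split equally: $440 each.
Remainder $5,390 by profit-interest units (total 50): Vance 646.80 → $645; Haddad 1,185.80 → $1,185; Kowalski 215.60 → $215; Bergstrom 323.40 → $325; Quinlan 2,156.00 → $2,155; Okafor 862.40 → $860.
Rounding difference +$5 on remainder applied to Quinlan.
Totals: Vance $440 + $645 = $1,085; Haddad $440 + $1,185 = $1,625; Kowalski $440 + $215 = $655; Bergstrom $440 + $325 = $765; Quinlan $440 + $2,160 = $2,600; Okafor $440 + $860 = $1,300.

Vance: $1,085 · Haddad: $1,625 · Kowalski: $655 · Bergstrom: $765 · Quinlan: $2,600 · Okafor: $1,300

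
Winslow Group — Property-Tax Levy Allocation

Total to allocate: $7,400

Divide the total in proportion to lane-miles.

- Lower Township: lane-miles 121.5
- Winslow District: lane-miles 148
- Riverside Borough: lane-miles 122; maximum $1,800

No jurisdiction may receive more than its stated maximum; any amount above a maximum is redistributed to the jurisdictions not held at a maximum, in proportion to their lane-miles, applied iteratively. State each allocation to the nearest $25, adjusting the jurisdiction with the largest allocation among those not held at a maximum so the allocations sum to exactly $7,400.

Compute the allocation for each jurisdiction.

Total lane-miles = 391.5.
Unconstrained shares: Lower Township 2,296.55; Winslow District 2,797.45; Riverside Borough 2,306.00.
Held at cap: Riverside Borough ($1,800); remaining pool $5,600 reallocated over remaining lane-miles 269.5.
Shares after redistribution: Lower Township 2,524.68 → $2,525; Winslow District 3,075.32 → $3,075.

Lower Township: $2,525 · Winslow District: $3,075 · Riverside Borough: $1,800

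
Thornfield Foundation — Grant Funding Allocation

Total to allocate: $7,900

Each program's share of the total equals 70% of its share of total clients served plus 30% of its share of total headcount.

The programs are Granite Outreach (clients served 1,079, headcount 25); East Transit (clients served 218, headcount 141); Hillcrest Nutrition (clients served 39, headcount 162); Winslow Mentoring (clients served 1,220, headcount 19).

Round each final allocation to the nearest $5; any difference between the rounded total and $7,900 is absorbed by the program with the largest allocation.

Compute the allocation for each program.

Granite Outreach: $2,505 · East Transit: $1,435 · Hillcrest Nutrition: $1,190 · Winslow Mentoring: $2,770

Totals — clients served 2,556, headcount 347.
Composite weights (70% clients served + 30% headcount): Granite Outreach 0.3171; East Transit 0.1816; Hillcrest Nutrition 0.1507; Winslow Mentoring 0.3505.
Unrounded shares: Granite Outreach 2,505.21; East Transit 1,434.68; Hillcrest Nutrition 1,190.83; Winslow Mentoring 2,769.28.
At nearest $5: Granite Outreach $2,505; East Transit $1,435; Hillcrest Nutrition $1,190; Winslow Mentoring $2,770. Sum = $7,900.
No rounding difference to absorb.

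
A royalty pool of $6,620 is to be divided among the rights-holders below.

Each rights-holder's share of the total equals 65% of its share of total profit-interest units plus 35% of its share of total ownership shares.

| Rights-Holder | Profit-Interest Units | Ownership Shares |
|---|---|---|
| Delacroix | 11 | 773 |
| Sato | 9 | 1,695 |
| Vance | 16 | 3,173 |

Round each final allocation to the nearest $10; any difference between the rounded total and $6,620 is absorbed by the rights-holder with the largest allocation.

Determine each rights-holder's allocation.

Profit-interest units total 36; ownership shares total 5,641.
Combined weights (65% profit-interest units + 35% ownership shares): Delacroix 0.2466; Sato 0.2677; Vance 0.4858.
Pro-rata amounts: Delacroix 1,632.31; Sato 1,771.96; Vance 3,215.73.
At nearest $10: Delacroix $1,630; Sato $1,770; Vance $3,220. Sum = $6,620.
No rounding difference to absorb.

Delacroix: $1,630; Sato: $1,770; Vance: $3,220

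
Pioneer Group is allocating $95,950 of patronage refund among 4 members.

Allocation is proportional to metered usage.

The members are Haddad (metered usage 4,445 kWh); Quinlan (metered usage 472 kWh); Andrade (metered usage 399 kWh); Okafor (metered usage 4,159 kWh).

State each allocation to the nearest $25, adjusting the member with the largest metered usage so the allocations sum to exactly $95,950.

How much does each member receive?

Haddad: $45,000 · Quinlan: $4,775 · Andrade: $4,050 · Okafor: $42,125

Total metered usage = 4,445 + 472 + 399 + 4,159 = 9,475.
Unrounded shares: Haddad 45,012.96; Quinlan 4,779.78; Andrade 4,040.53; Okafor 42,116.73.
After rounding ($25): Haddad $45,025; Quinlan $4,775; Andrade $4,050; Okafor $42,125. Sum = $95,975.
Difference $95,950 − $95,975 = −$25 applied to largest metered usage (Haddad): Haddad becomes $45,000.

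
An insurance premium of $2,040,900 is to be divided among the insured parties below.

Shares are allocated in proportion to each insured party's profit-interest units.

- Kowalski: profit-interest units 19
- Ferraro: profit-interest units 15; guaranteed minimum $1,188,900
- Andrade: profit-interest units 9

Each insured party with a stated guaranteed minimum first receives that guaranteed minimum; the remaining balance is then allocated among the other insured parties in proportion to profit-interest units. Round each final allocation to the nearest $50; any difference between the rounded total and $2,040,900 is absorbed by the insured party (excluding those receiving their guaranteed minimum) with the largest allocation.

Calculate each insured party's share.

Minimums first: Ferraro $1,188,900. Residual $852,000.
Residual split over remaining profit-interest units 28: Kowalski 578,142.86 → $578,150; Andrade 273,857.14 → $273,850.

Kowalski: $578,150 | Ferraro: $1,188,900 | Andrade: $273,850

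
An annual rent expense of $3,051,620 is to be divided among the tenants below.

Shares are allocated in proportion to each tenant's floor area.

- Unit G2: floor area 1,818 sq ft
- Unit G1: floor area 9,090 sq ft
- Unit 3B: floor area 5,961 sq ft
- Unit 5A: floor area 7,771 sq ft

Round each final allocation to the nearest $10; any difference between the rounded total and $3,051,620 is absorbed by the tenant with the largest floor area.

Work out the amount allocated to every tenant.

Total floor area = 1,818 + 9,090 + 5,961 + 7,771 = 24,640.
Proportional shares: Unit G2 225,156.05; Unit G1 1,125,780.27; Unit 3B 738,259.21; Unit 5A 962,424.47.
After rounding ($10): Unit G2 $225,160; Unit G1 $1,125,780; Unit 3B $738,260; Unit 5A $962,420. Sum = $3,051,620.
No rounding difference to absorb.

Unit G2: $225,160 | Unit G1: $1,125,780 | Unit 3B: $738,260 | Unit 5A: $962,420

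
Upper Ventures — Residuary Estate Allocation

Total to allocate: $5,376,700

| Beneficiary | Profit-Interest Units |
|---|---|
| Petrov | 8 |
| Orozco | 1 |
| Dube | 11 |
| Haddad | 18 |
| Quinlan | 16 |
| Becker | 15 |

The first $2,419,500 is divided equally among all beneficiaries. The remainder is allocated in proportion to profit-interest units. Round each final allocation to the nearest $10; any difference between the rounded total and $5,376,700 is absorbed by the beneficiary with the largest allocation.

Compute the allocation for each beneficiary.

Equal tier: $2,419,500 ÷ 6 = $403,250 apiece.
Remainder $2,957,200 by profit-interest units (total 69): Petrov 342,863.77 → $342,860; Orozco 42,857.97 → $42,860; Dube 471,437.68 → $471,440; Haddad 771,443.48 → $771,440; Quinlan 685,727.54 → $685,730; Becker 642,869.57 → $642,870.
Totals: Petrov $403,250 + $342,860 = $746,110; Orozco $403,250 + $42,860 = $446,110; Dube $403,250 + $471,440 = $874,690; Haddad $403,250 + $771,440 = $1,174,690; Quinlan $403,250 + $685,730 = $1,088,980; Becker $403,250 + $642,870 = $1,046,120.

Petrov: $746,110 · Orozco: $446,110 · Dube: $874,690 · Haddad: $1,174,690 · Quinlan: $1,088,980 · Becker: $1,046,120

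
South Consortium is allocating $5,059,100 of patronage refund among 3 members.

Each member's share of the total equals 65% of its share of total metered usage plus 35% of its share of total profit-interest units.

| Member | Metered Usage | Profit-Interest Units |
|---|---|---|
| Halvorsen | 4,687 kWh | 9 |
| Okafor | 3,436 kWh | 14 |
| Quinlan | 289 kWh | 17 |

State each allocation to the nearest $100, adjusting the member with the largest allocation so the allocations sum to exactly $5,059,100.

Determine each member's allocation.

Metered usage total 8,412; profit-interest units total 40.
Combined weights (65% metered usage + 35% profit-interest units): Halvorsen 0.4409; Okafor 0.3880; Quinlan 0.1711.
Pro-rata amounts: Halvorsen 2,230,643.91; Okafor 1,962,939.22; Quinlan 865,516.87.
After rounding ($100): Halvorsen $2,230,600; Okafor $1,962,900; Quinlan $865,500. Sum = $5,059,000.
Difference $5,059,100 − $5,059,000 = +$100 applied to largest allocation (Halvorsen): Halvorsen becomes $2,230,700.

Halvorsen: $2,230,700 | Okafor: $1,962,900 | Quinlan: $865,500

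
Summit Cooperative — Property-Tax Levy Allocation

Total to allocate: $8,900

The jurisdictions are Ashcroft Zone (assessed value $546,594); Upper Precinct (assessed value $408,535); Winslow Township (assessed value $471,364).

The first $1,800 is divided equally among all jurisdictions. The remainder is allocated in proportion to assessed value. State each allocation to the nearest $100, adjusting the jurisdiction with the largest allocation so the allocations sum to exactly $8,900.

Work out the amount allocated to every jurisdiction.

$1,800 shared equally gives $600 per jurisdiction.
Remainder $7,100 by assessed value (total 1,426,493): Ashcroft Zone 2,720.53 → $2,700; Upper Precinct 2,033.38 → $2,000; Winslow Township 2,346.09 → $2,300.
Rounding difference +$100 on remainder applied to Ashcroft Zone.
Totals: Ashcroft Zone $600 + $2,800 = $3,400; Upper Precinct $600 + $2,000 = $2,600; Winslow Township $600 + $2,300 = $2,900.

Ashcroft Zone: $3,400; Upper Precinct: $2,600; Winslow Township: $2,900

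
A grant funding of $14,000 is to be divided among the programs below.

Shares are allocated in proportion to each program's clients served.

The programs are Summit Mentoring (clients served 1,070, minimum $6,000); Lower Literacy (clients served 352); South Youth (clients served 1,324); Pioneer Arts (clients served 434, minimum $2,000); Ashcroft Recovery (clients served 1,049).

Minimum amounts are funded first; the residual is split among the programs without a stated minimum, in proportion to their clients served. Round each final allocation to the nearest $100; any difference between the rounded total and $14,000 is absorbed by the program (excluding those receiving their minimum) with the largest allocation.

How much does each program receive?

Summit Mentoring: $6,000 | Lower Literacy: $800 | South Youth: $2,900 | Pioneer Arts: $2,000 | Ashcroft Recovery: $2,300

Guaranteed amounts: Summit Mentoring $6,000; Pioneer Arts $2,000. Balance $6,000.
Balance split over remaining clients served 2,725: Lower Literacy 775.05 → $800; South Youth 2,915.23 → $2,900; Ashcroft Recovery 2,309.72 → $2,300.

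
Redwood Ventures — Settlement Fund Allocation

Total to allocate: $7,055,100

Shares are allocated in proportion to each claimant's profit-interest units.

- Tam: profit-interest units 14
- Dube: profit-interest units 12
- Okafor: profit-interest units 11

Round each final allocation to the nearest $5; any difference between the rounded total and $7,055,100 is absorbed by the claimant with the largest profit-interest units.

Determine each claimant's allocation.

Combined profit-interest units = 14 + 12 + 11 = 37.
Proportional shares: Tam 2,669,497.30; Dube 2,288,140.54; Okafor 2,097,462.16.
At nearest $5: Tam $2,669,495; Dube $2,288,140; Okafor $2,097,460. Sum = $7,055,095.
Difference $7,055,100 − $7,055,095 = +$5 applied to largest profit-interest units (Tam): Tam becomes $2,669,500.

Tam: $2,669,500; Dube: $2,288,140; Okafor: $2,097,460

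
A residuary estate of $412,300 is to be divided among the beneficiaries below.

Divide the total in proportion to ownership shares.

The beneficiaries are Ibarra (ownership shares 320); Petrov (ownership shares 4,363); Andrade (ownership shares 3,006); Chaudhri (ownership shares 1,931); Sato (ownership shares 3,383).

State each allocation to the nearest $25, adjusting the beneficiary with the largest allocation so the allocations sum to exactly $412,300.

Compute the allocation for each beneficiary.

Sum of ownership shares: 13,003.
Pro-rata amounts: Ibarra 320/13,003 × $412,300 = 10,146.58; Petrov 4,363/13,003 × $412,300 = 138,342.30; Andrade 3,006/13,003 × $412,300 = 95,314.45; Chaudhri 1,931/13,003 × $412,300 = 61,228.28; Sato 3,383/13,003 × $412,300 = 107,268.39.
At nearest $25: Ibarra $10,150; Petrov $138,350; Andrade $95,325; Chaudhri $61,225; Sato $107,275. Sum = $412,325.
Difference $412,300 − $412,325 = −$25 applied to largest allocation (Petrov): Petrov becomes $138,325.

Ibarra: $10,150 | Petrov: $138,325 | Andrade: $95,325 | Chaudhri: $61,225 | Sato: $107,275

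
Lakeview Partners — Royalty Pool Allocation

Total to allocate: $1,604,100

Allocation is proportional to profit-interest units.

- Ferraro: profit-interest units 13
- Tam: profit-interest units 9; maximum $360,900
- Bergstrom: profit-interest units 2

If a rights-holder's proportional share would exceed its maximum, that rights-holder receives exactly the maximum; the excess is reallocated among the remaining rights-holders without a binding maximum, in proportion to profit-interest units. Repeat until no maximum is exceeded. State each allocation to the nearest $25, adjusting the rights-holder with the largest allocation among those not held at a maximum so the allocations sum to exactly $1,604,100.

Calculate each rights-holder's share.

Total profit-interest units = 24.
Unconstrained shares: Ferraro 868,887.50; Tam 601,537.50; Bergstrom 133,675.00.
Held at cap: Tam ($360,900); residual $1,243,200 reallocated over remaining profit-interest units 15.
Redistributed shares: Ferraro 1,077,440.00 → $1,077,450; Bergstrom 165,760.00 → $165,750.

Ferraro: $1,077,450 · Tam: $360,900 · Bergstrom: $165,750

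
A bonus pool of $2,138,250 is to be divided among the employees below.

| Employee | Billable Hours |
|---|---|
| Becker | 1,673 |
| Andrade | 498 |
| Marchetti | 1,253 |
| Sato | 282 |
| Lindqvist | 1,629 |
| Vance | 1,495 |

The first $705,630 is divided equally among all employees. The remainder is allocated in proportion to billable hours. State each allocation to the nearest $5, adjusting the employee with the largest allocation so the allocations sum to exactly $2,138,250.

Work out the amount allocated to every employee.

Equal tier: $705,630 ÷ 6 = $117,605 apiece.
Remainder $1,432,620 by billable hours (total 6,830): Becker 350,918.49 → $350,920; Andrade 104,457.51 → $104,460; Marchetti 262,821.80 → $262,820; Sato 59,150.64 → $59,150; Lindqvist 341,689.31 → $341,690; Vance 313,582.27 → $313,580.
Totals: Becker $117,605 + $350,920 = $468,525; Andrade $117,605 + $104,460 = $222,065; Marchetti $117,605 + $262,820 = $380,425; Sato $117,605 + $59,150 = $176,755; Lindqvist $117,605 + $341,690 = $459,295; Vance $117,605 + $313,580 = $431,185.

Becker: $468,525; Andrade: $222,065; Marchetti: $380,425; Sato: $176,755; Lindqvist: $459,295; Vance: $431,185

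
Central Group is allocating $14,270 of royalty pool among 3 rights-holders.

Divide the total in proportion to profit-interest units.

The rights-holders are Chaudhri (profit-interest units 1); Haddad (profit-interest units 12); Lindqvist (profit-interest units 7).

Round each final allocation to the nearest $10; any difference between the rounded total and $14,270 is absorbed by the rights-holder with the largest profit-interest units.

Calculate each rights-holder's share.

Chaudhri: $710; Haddad: $8,570; Lindqvist: $4,990

Combined profit-interest units = 20.
Proportional shares: Chaudhri 1/20 × $14,270 = 713.50; Haddad 12/20 × $14,270 = 8,562.00; Lindqvist 7/20 × $14,270 = 4,994.50.
At nearest $10: Chaudhri $710; Haddad $8,560; Lindqvist $4,990. Sum = $14,260.
Difference $14,270 − $14,260 = +$10 applied to largest profit-interest units (Haddad): Haddad becomes $8,570.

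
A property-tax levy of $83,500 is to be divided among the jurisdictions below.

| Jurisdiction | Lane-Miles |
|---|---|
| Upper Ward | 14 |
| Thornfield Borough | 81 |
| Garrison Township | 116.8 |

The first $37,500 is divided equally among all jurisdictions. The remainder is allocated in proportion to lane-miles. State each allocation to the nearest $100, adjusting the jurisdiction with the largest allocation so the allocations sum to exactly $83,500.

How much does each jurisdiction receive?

Upper Ward: $15,500; Thornfield Borough: $30,100; Garrison Township: $37,900

Equal tier: $37,500 ÷ 3 = $12,500 apiece.
Remainder $46,000 by lane-miles (total 211.8): Upper Ward 3,040.60 → $3,000; Thornfield Borough 17,592.07 → $17,600; Garrison Township 25,367.33 → $25,400.
Totals: Upper Ward $12,500 + $3,000 = $15,500; Thornfield Borough $12,500 + $17,600 = $30,100; Garrison Township $12,500 + $25,400 = $37,900.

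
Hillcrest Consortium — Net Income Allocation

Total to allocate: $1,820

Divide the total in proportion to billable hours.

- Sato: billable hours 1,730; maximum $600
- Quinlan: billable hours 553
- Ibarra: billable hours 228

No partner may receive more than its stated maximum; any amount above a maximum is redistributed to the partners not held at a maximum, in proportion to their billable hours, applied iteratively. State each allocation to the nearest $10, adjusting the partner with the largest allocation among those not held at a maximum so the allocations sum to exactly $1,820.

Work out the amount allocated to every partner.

Sato: $600; Quinlan: $860; Ibarra: $360

Total billable hours = 2,511.
Unconstrained shares: Sato 1,253.92; Quinlan 400.82; Ibarra 165.26.
Cap binds for Sato ($600); residual $1,220 reallocated over remaining billable hours 781.
Redistributed shares: Quinlan 863.84 → $860; Ibarra 356.16 → $360.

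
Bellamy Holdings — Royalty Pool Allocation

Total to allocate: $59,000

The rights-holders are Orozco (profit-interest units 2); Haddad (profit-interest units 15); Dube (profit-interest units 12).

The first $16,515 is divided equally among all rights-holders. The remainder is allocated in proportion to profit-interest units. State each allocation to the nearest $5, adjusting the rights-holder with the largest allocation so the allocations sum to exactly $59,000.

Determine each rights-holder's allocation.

$16,515 shared equally gives $5,505 per rights-holder.
Remainder $42,485 by profit-interest units (total 29): Orozco 2,930.00 → $2,930; Haddad 21,975.00 → $21,975; Dube 17,580.00 → $17,580.
Totals: Orozco $5,505 + $2,930 = $8,435; Haddad $5,505 + $21,975 = $27,480; Dube $5,505 + $17,580 = $23,085.

Orozco: $8,435; Haddad: $27,480; Dube: $23,085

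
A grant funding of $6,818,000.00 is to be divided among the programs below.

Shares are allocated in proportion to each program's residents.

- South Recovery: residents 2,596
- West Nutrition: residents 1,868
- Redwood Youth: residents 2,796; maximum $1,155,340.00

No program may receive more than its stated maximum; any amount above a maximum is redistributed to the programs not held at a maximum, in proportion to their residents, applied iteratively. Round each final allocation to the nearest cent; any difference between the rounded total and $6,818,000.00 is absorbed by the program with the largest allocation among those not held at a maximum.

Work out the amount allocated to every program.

South Recovery: $3,293,070.20 · West Nutrition: $2,369,589.80 · Redwood Youth: $1,155,340.00

Combined residents = 7,260.
Pro-rata shares before constraints: South Recovery 2,437,951.5152; West Nutrition 1,754,273.2782; Redwood Youth 2,625,775.2066.
Capped: Redwood Youth ($1,155,340.00); remaining pool $5,662,660.00 reallocated over remaining residents 4,464.
Shares after redistribution: South Recovery 3,293,070.1971 → $3,293,070.20; West Nutrition 2,369,589.8029 → $2,369,589.80.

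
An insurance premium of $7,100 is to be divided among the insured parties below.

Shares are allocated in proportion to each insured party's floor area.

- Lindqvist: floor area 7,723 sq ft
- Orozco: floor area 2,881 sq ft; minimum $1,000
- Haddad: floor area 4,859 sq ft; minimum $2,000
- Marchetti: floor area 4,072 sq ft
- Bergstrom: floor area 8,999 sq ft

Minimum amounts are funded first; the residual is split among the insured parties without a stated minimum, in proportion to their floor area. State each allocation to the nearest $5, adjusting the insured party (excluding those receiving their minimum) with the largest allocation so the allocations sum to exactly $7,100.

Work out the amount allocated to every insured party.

Lindqvist: $1,525 | Orozco: $1,000 | Haddad: $2,000 | Marchetti: $805 | Bergstrom: $1,770

Fund the minimums — Orozco $1,000; Haddad $2,000. Remaining pool $4,100.
Remaining pool split over remaining floor area 20,794: Lindqvist 1,522.76 → $1,525; Marchetti 802.89 → $805; Bergstrom 1,774.35 → $1,775.
Rounding difference −$5 applied to Bergstrom → $1,770.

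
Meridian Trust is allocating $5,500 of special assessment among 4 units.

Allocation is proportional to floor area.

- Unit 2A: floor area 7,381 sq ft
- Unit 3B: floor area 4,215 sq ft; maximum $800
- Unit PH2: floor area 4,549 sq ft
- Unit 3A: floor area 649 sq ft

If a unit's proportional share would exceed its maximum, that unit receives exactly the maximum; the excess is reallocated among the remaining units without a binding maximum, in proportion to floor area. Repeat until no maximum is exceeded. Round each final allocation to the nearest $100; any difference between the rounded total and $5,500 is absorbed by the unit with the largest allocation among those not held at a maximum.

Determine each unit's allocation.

Floor area total: 16,794.
Proportional shares (ignoring caps): Unit 2A 2,417.26; Unit 3B 1,380.40; Unit PH2 1,489.79; Unit 3A 212.55.
Capped: Unit 3B ($800); residual $4,700 reallocated over remaining floor area 12,579.
Shares after redistribution: Unit 2A 2,757.83 → $2,800; Unit PH2 1,699.68 → $1,700; Unit 3A 242.49 → $200.

Unit 2A: $2,800 · Unit 3B: $800 · Unit PH2: $1,700 · Unit 3A: $200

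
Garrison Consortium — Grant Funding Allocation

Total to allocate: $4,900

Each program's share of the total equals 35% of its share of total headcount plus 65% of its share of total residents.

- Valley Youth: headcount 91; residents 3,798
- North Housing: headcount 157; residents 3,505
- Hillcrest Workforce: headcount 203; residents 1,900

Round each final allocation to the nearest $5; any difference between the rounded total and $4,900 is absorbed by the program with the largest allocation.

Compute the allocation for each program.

Valley Youth: $1,660 | North Housing: $1,810 | Hillcrest Workforce: $1,430

Totals — headcount 451, residents 9,203.
Blended shares (35% headcount + 65% residents): Valley Youth 0.3389; North Housing 0.3694; Hillcrest Workforce 0.2917.
Proportional shares: Valley Youth 1,660.46; North Housing 1,810.04; Hillcrest Workforce 1,429.50.
Rounded to nearest $5: Valley Youth $1,660; North Housing $1,810; Hillcrest Workforce $1,430. Sum = $4,900.
Sum already equals the total — no adjustment.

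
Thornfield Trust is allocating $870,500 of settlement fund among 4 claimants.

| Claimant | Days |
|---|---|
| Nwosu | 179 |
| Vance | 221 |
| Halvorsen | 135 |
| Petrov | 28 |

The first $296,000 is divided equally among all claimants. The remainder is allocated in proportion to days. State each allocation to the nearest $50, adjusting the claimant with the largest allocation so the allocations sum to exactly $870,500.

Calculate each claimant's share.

Nwosu: $256,650 | Vance: $299,550 | Halvorsen: $211,750 | Petrov: $102,550

First tranche $296,000 split equally: $74,000 each.
Remainder $574,500 by days (total 563): Nwosu 182,656.31 → $182,650; Vance 225,514.21 → $225,500; Halvorsen 137,757.55 → $137,750; Petrov 28,571.94 → $28,550.
Rounding difference +$50 on remainder applied to Vance.
Totals: Nwosu $74,000 + $182,650 = $256,650; Vance $74,000 + $225,550 = $299,550; Halvorsen $74,000 + $137,750 = $211,750; Petrov $74,000 + $28,550 = $102,550.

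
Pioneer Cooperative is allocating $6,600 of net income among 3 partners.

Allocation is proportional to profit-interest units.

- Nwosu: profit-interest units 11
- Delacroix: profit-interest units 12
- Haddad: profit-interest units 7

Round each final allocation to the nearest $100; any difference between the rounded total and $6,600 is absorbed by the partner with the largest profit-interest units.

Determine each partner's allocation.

Sum of profit-interest units: 30.
Proportional shares: Nwosu 11/30 × $6,600 = 2,420.00; Delacroix 12/30 × $6,600 = 2,640.00; Haddad 7/30 × $6,600 = 1,540.00.
Rounded to nearest $100: Nwosu $2,400; Delacroix $2,600; Haddad $1,500. Sum = $6,500.
Difference $6,600 − $6,500 = +$100 applied to largest profit-interest units (Delacroix): Delacroix becomes $2,700.

Nwosu: $2,400 | Delacroix: $2,700 | Haddad: $1,500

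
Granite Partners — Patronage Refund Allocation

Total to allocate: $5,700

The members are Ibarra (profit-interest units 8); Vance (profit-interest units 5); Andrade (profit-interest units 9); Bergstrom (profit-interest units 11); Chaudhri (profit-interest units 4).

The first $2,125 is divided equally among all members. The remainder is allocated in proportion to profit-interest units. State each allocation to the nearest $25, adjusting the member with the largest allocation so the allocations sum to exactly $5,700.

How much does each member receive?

Ibarra: $1,200 · Vance: $900 · Andrade: $1,300 · Bergstrom: $1,500 · Chaudhri: $800

First tranche $2,125 split equally: $425 each.
Remainder $3,575 by profit-interest units (total 37): Ibarra 772.97 → $775; Vance 483.11 → $475; Andrade 869.59 → $875; Bergstrom 1,062.84 → $1,075; Chaudhri 386.49 → $375.
Totals: Ibarra $425 + $775 = $1,200; Vance $425 + $475 = $900; Andrade $425 + $875 = $1,300; Bergstrom $425 + $1,075 = $1,500; Chaudhri $425 + $375 = $800.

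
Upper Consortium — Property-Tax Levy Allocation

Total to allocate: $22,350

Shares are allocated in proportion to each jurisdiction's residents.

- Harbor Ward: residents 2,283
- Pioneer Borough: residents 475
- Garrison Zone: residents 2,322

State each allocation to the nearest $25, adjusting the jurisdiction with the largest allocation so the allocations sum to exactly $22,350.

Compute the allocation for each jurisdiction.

Total residents = 5,080.
Pro-rata amounts: Harbor Ward 2,283/5,080 × $22,350 = 10,044.30; Pioneer Borough 475/5,080 × $22,350 = 2,089.81; Garrison Zone 2,322/5,080 × $22,350 = 10,215.89.
Rounded to nearest $25: Harbor Ward $10,050; Pioneer Borough $2,100; Garrison Zone $10,225. Sum = $22,375.
Difference $22,350 − $22,375 = −$25 applied to largest allocation (Garrison Zone): Garrison Zone becomes $10,200.

Harbor Ward: $10,050; Pioneer Borough: $2,100; Garrison Zone: $10,200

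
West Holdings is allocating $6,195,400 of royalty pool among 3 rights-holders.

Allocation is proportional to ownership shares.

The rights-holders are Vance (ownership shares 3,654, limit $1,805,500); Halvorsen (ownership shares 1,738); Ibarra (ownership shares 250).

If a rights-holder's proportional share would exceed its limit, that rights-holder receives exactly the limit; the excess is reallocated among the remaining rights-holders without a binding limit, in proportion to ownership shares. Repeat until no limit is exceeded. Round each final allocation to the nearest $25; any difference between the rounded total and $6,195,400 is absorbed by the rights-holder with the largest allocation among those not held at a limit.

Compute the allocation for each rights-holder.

Sum of ownership shares: 5,642.
Proportional shares (ignoring caps): Vance 4,012,405.46; Halvorsen 1,908,473.09; Ibarra 274,521.45.
Cap binds for Vance ($1,805,500); residual $4,389,900 reallocated over remaining ownership shares 1,988.
Shares after redistribution: Halvorsen 3,837,850.20 → $3,837,850; Ibarra 552,049.80 → $552,050.

Vance: $1,805,500 | Halvorsen: $3,837,850 | Ibarra: $552,050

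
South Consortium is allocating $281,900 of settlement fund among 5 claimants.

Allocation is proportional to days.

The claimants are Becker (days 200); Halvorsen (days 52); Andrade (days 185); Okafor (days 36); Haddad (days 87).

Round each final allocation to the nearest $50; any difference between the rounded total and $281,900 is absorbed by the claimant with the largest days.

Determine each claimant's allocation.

Becker: $100,650; Halvorsen: $26,200; Andrade: $93,150; Okafor: $18,100; Haddad: $43,800

Total days = 560.
Proportional shares: Becker 200/560 × $281,900 = 100,678.57; Halvorsen 52/560 × $281,900 = 26,176.43; Andrade 185/560 × $281,900 = 93,127.68; Okafor 36/560 × $281,900 = 18,122.14; Haddad 87/560 × $281,900 = 43,795.18.
Rounded to nearest $50: Becker $100,700; Halvorsen $26,200; Andrade $93,150; Okafor $18,100; Haddad $43,800. Sum = $281,950.
Difference $281,900 − $281,950 = −$50 applied to largest days (Becker): Becker becomes $100,650.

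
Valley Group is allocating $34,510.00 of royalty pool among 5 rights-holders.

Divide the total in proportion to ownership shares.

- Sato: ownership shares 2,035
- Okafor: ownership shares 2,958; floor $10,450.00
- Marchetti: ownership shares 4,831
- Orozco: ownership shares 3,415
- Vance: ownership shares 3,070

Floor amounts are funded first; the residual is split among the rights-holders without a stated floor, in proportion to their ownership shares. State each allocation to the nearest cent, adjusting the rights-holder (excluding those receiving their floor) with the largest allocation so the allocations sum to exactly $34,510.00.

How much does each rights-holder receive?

Sato: $3,667.30 | Okafor: $10,450.00 | Marchetti: $8,706.01 | Orozco: $6,154.21 | Vance: $5,532.48

Fund the minimums — Okafor $10,450.00. Balance $24,060.00.
Balance split over remaining ownership shares 13,351: Sato 3,667.2983 → $3,667.30; Marchetti 8,706.0040 → $8,706.00; Orozco 6,154.2132 → $6,154.21; Vance 5,532.4845 → $5,532.48.
Rounding difference +$0.01 applied to Marchetti → $8,706.01.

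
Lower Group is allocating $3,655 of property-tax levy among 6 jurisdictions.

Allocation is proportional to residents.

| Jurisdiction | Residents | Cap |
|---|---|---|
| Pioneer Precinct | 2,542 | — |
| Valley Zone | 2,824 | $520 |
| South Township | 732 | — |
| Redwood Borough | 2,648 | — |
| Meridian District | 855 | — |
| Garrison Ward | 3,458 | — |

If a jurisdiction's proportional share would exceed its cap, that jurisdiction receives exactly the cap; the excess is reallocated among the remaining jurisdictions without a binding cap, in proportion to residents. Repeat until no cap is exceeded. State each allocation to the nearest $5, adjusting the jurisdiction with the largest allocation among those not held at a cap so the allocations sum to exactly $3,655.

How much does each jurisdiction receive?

Pioneer Precinct: $780 · Valley Zone: $520 · South Township: $225 · Redwood Borough: $810 · Meridian District: $260 · Garrison Ward: $1,060

Sum of residents: 13,059.
Unconstrained shares: Pioneer Precinct 711.46; Valley Zone 790.39; South Township 204.87; Redwood Borough 741.13; Meridian District 239.30; Garrison Ward 967.84.
Cap binds for Valley Zone ($520); residual $3,135 reallocated over remaining residents 10,235.
Redistributed shares: Pioneer Precinct 778.62 → $780; South Township 224.21 → $225; Redwood Borough 811.09 → $810; Meridian District 261.89 → $260; Garrison Ward 1,059.19 → $1,060.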